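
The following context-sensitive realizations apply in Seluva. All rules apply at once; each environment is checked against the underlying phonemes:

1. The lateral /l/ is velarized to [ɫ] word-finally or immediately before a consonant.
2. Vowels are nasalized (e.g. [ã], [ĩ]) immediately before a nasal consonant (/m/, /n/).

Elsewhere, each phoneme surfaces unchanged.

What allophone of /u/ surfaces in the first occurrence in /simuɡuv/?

[u]

/u/ (between /m/ and /ɡ/): rule 2 targets it, but not before a nasal consonant → unchanged [u].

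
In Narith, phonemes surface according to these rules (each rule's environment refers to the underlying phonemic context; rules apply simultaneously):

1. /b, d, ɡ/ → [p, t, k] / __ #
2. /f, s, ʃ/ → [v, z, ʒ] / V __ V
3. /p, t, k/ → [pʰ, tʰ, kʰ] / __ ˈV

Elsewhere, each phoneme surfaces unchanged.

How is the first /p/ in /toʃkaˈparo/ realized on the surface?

[pʰ]

Rule 3 applies to /p/ (between /a/ and /a/: immediately before a stressed vowel) → [pʰ].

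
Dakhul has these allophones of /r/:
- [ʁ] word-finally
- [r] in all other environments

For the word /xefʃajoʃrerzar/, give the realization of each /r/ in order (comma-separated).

[r], [r], [ʁ]

Occurrence 1 (position 9): no conditioning environment matches → elsewhere allophone [r].
Occurrence 2 (position 11): no conditioning environment matches → elsewhere allophone [r].
Occurrence 3 (position 14): word-finally → [ʁ].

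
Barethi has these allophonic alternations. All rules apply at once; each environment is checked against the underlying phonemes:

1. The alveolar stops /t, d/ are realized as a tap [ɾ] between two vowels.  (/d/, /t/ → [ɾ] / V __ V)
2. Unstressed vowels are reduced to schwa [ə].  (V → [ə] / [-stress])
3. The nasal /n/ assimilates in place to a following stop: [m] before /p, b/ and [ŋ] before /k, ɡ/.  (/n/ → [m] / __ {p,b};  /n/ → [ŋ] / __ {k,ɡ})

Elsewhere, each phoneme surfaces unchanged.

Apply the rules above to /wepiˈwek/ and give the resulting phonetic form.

[wəpəˈwek]

/w/ (word-initial): no rule targets it → [w].
/e/ (between /w/ and /p/) occurs in an unstressed syllable → [ə] by rule 2.
/p/ — not in any rule's target class → [p].
/i/ meets the environment for rule 2 (in an unstressed syllable) → [ə].
/w/ stays [w].
/e/ — between /w/ and /k/; rule 2 does not apply here → [e].
/k/ — not in any rule's target class → [k].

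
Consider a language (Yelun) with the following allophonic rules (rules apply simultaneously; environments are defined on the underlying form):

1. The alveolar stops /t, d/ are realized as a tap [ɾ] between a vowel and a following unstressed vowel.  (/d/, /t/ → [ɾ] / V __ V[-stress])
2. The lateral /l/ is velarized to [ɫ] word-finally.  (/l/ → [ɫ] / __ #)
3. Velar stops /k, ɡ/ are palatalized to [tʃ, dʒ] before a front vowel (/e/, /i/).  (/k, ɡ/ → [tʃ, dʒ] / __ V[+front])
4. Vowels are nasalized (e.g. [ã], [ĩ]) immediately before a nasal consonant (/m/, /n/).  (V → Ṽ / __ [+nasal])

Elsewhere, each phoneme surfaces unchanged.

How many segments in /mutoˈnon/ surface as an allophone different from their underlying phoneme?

3

Segments that undergo a rule: /t/ → [ɾ] (rule 1); /o/ → [õ] (rule 4); /o/ → [õ] (rule 4).
All other segments surface unchanged.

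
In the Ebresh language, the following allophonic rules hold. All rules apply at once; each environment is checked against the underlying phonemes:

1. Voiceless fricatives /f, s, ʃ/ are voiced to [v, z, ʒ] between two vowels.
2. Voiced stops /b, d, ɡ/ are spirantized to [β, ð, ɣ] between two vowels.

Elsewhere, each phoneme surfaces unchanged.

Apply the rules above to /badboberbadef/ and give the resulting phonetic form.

/b/ (word-initial): rule 2 targets it, but not between two vowels → unchanged [b].
/d/ (between /a/ and /b/) fails the environment for rule 2, so it stays [d].
/b/ — between /d/ and /o/; rule 2 does not apply here → [b].
/b/ meets the environment for rule 2 (between two vowels) → [β].
/b/ — between /r/ and /a/; rule 2 does not apply here → [b].
/d/ (between /a/ and /e/) occurs between two vowels → [ð] by rule 2.
/f/ (word-final) is in the target of rule 1 but the environment (between two vowels) is not met → [f].

[badboβerbaðef]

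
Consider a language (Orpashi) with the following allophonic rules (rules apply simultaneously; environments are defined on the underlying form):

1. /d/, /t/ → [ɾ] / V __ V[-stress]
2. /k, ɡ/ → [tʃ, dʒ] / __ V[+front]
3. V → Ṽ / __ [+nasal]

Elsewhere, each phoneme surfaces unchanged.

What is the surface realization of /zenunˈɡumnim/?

[zẽnũnˈɡũmnĩm]

/z/ — not in any rule's target class → [z].
Rule 3 applies to /e/ (between /z/ and /n/: before a nasal consonant) → [ẽ].
/n/ (between /e/ and /u/) is unaffected → [n].
/u/ (between /n/ and /n/): before a nasal consonant, so rule 3 applies → [ũ].
/n/ — not in any rule's target class → [n].
/ɡ/ — between /n/ and /u/; rule 2 does not apply here → [ɡ].
/u/ meets the environment for rule 3 (before a nasal consonant) → [ũ].
/m/ (between /u/ and /n/) is unaffected → [m].
/n/ (between /m/ and /i/) is unaffected → [n].
Rule 3 applies to /i/ (between /n/ and /m/: before a nasal consonant) → [ĩ].
/m/ (word-final): no rule targets it → [m].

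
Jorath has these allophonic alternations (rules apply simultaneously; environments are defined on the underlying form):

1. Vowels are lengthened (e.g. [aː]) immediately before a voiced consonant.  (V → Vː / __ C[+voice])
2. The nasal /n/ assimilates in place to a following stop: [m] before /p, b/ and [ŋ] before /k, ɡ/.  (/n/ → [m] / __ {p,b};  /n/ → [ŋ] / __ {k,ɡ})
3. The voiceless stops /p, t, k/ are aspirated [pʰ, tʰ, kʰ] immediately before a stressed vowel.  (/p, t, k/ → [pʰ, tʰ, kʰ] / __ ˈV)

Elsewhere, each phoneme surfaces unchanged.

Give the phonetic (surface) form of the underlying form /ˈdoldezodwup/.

[ˈdoːldeːzoːdwup]

/d/ (word-initial): no rule targets it → [d].
/o/ meets the environment for rule 1 (before a voiced consonant) → [oː].
/l/ (between /o/ and /d/): no rule targets it → [l].
/d/ (between /l/ and /e/): no rule targets it → [d].
/e/ — between /d/ and /z/, before a voiced consonant — surfaces as [eː] (rule 1).
/z/ (between /e/ and /o/) is unaffected → [z].
/o/ — between /z/ and /d/, before a voiced consonant — surfaces as [oː] (rule 1).
/d/ — not in any rule's target class → [d].
/w/ — not in any rule's target class → [w].
/u/ (between /w/ and /p/): rule 1 targets it, but not before a voiced consonant → unchanged [u].
/p/ (word-final) fails the environment for rule 3, so it stays [p].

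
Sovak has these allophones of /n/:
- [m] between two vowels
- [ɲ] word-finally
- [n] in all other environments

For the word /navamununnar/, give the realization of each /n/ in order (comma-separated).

Occurrence 1 (position 1): no conditioning environment matches → elsewhere allophone [n].
Occurrence 2 (position 7): between two vowels → [m].
Occurrence 3 (position 9): no conditioning environment matches → elsewhere allophone [n].
Occurrence 4 (position 10): no conditioning environment matches → elsewhere allophone [n].

[n], [m], [n], [n]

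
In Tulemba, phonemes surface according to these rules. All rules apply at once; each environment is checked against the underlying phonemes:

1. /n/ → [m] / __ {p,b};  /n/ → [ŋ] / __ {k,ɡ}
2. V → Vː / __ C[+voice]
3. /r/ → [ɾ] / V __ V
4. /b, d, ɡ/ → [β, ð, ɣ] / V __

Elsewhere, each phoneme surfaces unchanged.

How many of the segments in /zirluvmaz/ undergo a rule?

Segments that undergo a rule: /i/ → [iː] (rule 2); /u/ → [uː] (rule 2); /a/ → [aː] (rule 2).
All other segments surface unchanged.

3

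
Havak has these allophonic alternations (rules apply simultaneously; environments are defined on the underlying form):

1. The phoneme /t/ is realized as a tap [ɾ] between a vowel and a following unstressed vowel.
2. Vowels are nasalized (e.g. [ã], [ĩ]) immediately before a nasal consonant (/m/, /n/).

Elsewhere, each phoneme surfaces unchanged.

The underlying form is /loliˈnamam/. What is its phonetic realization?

[lolĩˈnãmãm]

/l/ (word-initial) is unaffected → [l].
/o/ (between /l/ and /l/): rule 2 targets it, but not before a nasal consonant → unchanged [o].
/l/ — not in any rule's target class → [l].
/i/ — between /l/ and /n/, before a nasal consonant — surfaces as [ĩ] (rule 2).
/n/ (between /i/ and /a/): no rule targets it → [n].
/a/ (between /n/ and /m/) occurs before a nasal consonant → [ã] by rule 2.
/m/ (between /a/ and /a/): no rule targets it → [m].
Rule 2 applies to /a/ (between /m/ and /m/: before a nasal consonant) → [ã].
/m/ stays [m].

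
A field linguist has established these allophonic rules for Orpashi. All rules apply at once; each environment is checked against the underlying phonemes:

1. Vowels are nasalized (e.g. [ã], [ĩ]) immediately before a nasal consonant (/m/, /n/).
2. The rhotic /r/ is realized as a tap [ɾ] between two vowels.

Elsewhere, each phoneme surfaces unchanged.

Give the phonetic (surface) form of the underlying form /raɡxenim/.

[raɡxẽnĩm]

/r/ (word-initial) is in the target of rule 2 but the environment (between two vowels) is not met → [r].
/a/ — between /r/ and /ɡ/; rule 1 does not apply here → [a].
/e/ meets the environment for rule 1 (before a nasal consonant) → [ẽ].
/i/ (between /n/ and /m/) occurs before a nasal consonant → [ĩ] by rule 1.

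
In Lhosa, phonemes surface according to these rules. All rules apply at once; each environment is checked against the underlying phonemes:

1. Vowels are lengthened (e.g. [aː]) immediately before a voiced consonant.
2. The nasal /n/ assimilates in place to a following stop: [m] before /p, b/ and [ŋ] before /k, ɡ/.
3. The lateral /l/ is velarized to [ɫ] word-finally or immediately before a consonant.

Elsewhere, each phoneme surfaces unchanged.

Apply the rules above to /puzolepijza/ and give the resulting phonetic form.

[puːzoːlepiːjza]

/p/ (word-initial) is unaffected → [p].
/u/ — between /p/ and /z/, before a voiced consonant — surfaces as [uː] (rule 1).
/z/ (between /u/ and /o/): no rule targets it → [z].
/o/ (between /z/ and /l/): before a voiced consonant, so rule 1 applies → [oː].
/l/ (between /o/ and /e/): rule 3 targets it, but not word-finally or immediately before a consonant → unchanged [l].
/e/ — between /l/ and /p/; rule 1 does not apply here → [e].
/p/ (between /e/ and /i/) is unaffected → [p].
/i/ (between /p/ and /j/): before a voiced consonant, so rule 1 applies → [iː].
/j/ (between /i/ and /z/): no rule targets it → [j].
/z/ (between /j/ and /a/): no rule targets it → [z].
/a/ (word-final) fails the environment for rule 1, so it stays [a].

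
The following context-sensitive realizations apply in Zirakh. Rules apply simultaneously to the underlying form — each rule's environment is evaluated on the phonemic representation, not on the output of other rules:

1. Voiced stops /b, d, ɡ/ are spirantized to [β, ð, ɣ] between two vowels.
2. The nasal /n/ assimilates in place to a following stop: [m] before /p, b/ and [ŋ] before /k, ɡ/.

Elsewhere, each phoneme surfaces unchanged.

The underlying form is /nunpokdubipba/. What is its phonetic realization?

/n/ — word-initial; rule 2 does not apply here → [n].
/u/ (between /n/ and /n/) is unaffected → [u].
/n/ — between /u/ and /p/, before a labial or velar stop — surfaces as [m] (rule 2).
/p/ stays [p].
/o/ stays [o].
/k/ (between /o/ and /d/) is unaffected → [k].
/d/ (between /k/ and /u/) is in the target of rule 1 but the environment (between two vowels) is not met → [d].
/u/ (between /d/ and /b/) is unaffected → [u].
/b/ — between /u/ and /i/, between two vowels — surfaces as [β] (rule 1).
/i/ (between /b/ and /p/): no rule targets it → [i].
/p/ — not in any rule's target class → [p].
/b/ (between /p/ and /a/): rule 1 targets it, but not between two vowels → unchanged [b].
/a/ stays [a].

[numpokduβipba]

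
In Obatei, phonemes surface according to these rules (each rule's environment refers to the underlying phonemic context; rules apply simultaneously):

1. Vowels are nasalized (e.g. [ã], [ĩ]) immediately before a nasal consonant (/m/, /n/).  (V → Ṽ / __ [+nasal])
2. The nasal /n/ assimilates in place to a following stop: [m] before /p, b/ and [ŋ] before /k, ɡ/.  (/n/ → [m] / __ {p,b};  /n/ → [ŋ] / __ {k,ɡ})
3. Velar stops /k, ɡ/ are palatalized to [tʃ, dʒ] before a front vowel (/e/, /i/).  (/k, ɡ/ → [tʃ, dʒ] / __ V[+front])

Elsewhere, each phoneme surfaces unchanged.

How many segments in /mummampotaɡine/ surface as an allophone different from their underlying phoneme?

Segments that undergo a rule: /u/ → [ũ] (rule 1); /a/ → [ã] (rule 1); /ɡ/ → [dʒ] (rule 3); /i/ → [ĩ] (rule 1).
All other segments surface unchanged.

4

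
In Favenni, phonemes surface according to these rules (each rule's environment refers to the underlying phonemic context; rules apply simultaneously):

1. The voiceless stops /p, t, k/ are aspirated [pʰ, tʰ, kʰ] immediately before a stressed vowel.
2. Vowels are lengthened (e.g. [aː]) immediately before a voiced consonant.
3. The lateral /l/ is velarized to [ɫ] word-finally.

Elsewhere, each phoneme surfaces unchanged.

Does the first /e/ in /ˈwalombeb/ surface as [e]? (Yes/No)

/e/ meets the environment for rule 2 (before a voiced consonant) → [eː].
The actual realization is [eː], not [e].

No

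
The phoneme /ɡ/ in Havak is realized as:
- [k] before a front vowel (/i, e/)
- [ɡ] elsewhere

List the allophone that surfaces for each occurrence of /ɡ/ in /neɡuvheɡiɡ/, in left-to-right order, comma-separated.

[ɡ], [k], [ɡ]

Occurrence 1 (position 3): no conditioning environment matches → elsewhere allophone [ɡ].
Occurrence 2 (position 8): before a front vowel (/i, e/) → [k].
Occurrence 3 (position 10): no conditioning environment matches → elsewhere allophone [ɡ].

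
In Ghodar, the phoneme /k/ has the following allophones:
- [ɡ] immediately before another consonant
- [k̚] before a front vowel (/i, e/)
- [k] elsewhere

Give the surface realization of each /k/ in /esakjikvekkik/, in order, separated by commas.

Occurrence 1 (position 4): immediately before another consonant → [ɡ].
Occurrence 2 (position 7): immediately before another consonant → [ɡ].
Occurrence 3 (position 10): immediately before another consonant → [ɡ].
Occurrence 4 (position 11): before a front vowel (/i, e/) → [k̚].
Occurrence 5 (position 13): no conditioning environment matches → elsewhere allophone [k].

[ɡ], [ɡ], [ɡ], [k̚], [k]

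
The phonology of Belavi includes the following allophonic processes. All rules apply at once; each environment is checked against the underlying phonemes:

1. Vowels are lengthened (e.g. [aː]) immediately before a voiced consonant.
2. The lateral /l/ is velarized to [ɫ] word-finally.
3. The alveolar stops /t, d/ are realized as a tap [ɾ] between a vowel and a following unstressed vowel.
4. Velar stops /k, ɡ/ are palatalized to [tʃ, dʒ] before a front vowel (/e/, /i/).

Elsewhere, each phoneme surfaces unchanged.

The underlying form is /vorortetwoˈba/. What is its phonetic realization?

[voːroːrtetwoːˈba]

/v/ (word-initial) is unaffected → [v].
/o/ meets the environment for rule 1 (before a voiced consonant) → [oː].
/r/ (between /o/ and /o/): no rule targets it → [r].
/o/ meets the environment for rule 1 (before a voiced consonant) → [oː].
/r/ — not in any rule's target class → [r].
/t/ (between /r/ and /e/): rule 3 targets it, but not between a vowel and a following unstressed vowel → unchanged [t].
/e/ — between /t/ and /t/; rule 1 does not apply here → [e].
/t/ — between /e/ and /w/; rule 3 does not apply here → [t].
/w/ (between /t/ and /o/): no rule targets it → [w].
/o/ (between /w/ and /b/): before a voiced consonant, so rule 1 applies → [oː].
/b/ (between /o/ and /a/) is unaffected → [b].
/a/ (word-final) fails the environment for rule 1, so it stays [a].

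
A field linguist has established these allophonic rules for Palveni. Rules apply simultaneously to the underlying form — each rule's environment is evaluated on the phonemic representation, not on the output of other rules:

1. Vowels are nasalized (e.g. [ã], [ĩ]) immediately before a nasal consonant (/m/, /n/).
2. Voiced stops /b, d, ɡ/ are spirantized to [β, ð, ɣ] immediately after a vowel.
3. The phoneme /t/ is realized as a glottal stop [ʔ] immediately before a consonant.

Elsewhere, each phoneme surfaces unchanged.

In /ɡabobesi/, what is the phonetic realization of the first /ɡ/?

/ɡ/ (word-initial): rule 2 targets it, but not immediately after a vowel → unchanged [ɡ].

[ɡ]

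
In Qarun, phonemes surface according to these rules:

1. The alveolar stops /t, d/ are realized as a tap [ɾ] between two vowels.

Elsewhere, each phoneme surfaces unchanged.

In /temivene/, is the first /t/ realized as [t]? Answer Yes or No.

Yes

/t/ — word-initial; rule 1 does not apply here → [t].
The actual realization is [t], which matches [t].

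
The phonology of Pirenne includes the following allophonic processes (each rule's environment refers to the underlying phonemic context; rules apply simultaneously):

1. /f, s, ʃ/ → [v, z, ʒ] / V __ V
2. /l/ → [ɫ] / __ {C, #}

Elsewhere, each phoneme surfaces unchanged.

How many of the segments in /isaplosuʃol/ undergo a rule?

4

Segments that undergo a rule: /s/ → [z] (rule 1); /s/ → [z] (rule 1); /ʃ/ → [ʒ] (rule 1); /l/ → [ɫ] (rule 2).
All other segments surface unchanged.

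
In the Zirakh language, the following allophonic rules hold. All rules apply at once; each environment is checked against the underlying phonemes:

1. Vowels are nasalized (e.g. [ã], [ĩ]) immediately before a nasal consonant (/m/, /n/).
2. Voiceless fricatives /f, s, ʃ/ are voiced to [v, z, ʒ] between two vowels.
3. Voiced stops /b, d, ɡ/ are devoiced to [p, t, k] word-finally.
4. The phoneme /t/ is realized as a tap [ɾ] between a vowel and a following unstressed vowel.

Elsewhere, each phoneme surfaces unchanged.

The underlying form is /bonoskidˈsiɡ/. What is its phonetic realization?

/b/ (word-initial) is in the target of rule 3 but the environment (word-finally) is not met → [b].
/o/ (between /b/ and /n/): before a nasal consonant, so rule 1 applies → [õ].
/n/ (between /o/ and /o/) is unaffected → [n].
/o/ — between /n/ and /s/; rule 1 does not apply here → [o].
/s/ (between /o/ and /k/): rule 2 targets it, but not between two vowels → unchanged [s].
/k/ stays [k].
/i/ — between /k/ and /d/; rule 1 does not apply here → [i].
/d/ (between /i/ and /s/): rule 3 targets it, but not word-finally → unchanged [d].
/s/ (between /d/ and /i/) fails the environment for rule 2, so it stays [s].
/i/ (between /s/ and /ɡ/): rule 1 targets it, but not before a nasal consonant → unchanged [i].
/ɡ/ meets the environment for rule 3 (word-finally) → [k].

[bõnoskidˈsik]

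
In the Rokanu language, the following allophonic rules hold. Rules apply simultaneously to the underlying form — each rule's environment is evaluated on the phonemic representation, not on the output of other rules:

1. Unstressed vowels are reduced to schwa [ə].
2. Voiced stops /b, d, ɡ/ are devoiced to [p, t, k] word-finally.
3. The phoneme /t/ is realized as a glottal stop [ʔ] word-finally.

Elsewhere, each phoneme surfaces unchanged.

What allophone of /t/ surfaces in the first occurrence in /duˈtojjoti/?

/t/ (between /u/ and /o/): rule 3 targets it, but not word-finally → unchanged [t].

[t]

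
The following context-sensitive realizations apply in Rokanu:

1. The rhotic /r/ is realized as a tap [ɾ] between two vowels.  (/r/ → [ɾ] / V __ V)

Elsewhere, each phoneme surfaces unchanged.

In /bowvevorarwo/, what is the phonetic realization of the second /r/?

[r]

/r/ (between /a/ and /w/): rule 1 targets it, but not between two vowels → unchanged [r].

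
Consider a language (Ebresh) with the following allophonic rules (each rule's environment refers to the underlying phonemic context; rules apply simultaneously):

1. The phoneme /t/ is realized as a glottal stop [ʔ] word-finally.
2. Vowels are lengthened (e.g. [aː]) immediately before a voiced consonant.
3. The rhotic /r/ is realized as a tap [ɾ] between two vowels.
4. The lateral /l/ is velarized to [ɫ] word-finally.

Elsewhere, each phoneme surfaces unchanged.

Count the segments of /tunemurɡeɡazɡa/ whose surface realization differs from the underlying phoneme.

5

Segments that undergo a rule: /u/ → [uː] (rule 2); /e/ → [eː] (rule 2); /u/ → [uː] (rule 2); /e/ → [eː] (rule 2); /a/ → [aː] (rule 2).
All other segments surface unchanged.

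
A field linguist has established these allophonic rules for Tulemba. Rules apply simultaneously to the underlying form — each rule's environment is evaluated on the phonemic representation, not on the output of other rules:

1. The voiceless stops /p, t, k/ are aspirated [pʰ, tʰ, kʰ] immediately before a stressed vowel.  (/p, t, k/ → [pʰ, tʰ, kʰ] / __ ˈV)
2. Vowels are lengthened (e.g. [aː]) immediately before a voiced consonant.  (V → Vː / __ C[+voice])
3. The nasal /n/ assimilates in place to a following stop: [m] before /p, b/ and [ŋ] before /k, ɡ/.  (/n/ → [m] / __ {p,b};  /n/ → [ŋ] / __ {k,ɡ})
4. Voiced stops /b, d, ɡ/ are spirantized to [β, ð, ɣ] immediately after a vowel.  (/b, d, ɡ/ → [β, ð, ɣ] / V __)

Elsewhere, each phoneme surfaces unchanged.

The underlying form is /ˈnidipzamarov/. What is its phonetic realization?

/n/ — word-initial; rule 3 does not apply here → [n].
/i/ (between /n/ and /d/): before a voiced consonant, so rule 2 applies → [iː].
/d/ (between /i/ and /i/): immediately after a vowel, so rule 4 applies → [ð].
/i/ (between /d/ and /p/): rule 2 targets it, but not before a voiced consonant → unchanged [i].
/p/ (between /i/ and /z/) fails the environment for rule 1, so it stays [p].
/a/ — between /z/ and /m/, before a voiced consonant — surfaces as [aː] (rule 2).
/a/ (between /m/ and /r/) occurs before a voiced consonant → [aː] by rule 2.
/o/ (between /r/ and /v/) occurs before a voiced consonant → [oː] by rule 2.

[ˈniːðipzaːmaːroːv]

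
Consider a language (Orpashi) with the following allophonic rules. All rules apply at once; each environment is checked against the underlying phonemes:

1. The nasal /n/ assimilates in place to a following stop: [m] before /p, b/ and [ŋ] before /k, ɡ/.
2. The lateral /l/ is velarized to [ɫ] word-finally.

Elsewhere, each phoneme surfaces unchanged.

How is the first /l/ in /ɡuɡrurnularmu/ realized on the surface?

[l]

/l/ (between /u/ and /a/) fails the environment for rule 2, so it stays [l].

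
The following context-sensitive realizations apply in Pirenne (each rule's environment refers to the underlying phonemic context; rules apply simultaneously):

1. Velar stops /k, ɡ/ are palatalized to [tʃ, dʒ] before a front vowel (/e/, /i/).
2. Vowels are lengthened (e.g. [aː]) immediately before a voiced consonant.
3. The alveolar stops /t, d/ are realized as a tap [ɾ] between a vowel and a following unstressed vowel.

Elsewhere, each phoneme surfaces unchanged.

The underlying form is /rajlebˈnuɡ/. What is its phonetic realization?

/r/ stays [r].
Rule 2 applies to /a/ (between /r/ and /j/: before a voiced consonant) → [aː].
/j/ (between /a/ and /l/): no rule targets it → [j].
/l/ — not in any rule's target class → [l].
/e/ — between /l/ and /b/, before a voiced consonant — surfaces as [eː] (rule 2).
/b/ — not in any rule's target class → [b].
/n/ (between /b/ and /u/): no rule targets it → [n].
/u/ (between /n/ and /ɡ/) occurs before a voiced consonant → [uː] by rule 2.
/ɡ/ — word-final; rule 1 does not apply here → [ɡ].

[raːjleːbˈnuːɡ]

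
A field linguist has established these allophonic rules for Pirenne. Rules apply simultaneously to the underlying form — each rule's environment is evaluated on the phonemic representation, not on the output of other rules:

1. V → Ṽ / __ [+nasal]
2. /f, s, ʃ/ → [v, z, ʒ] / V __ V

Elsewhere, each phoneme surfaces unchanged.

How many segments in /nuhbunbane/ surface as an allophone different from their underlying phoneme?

Segments that undergo a rule: /u/ → [ũ] (rule 1); /a/ → [ã] (rule 1).
All other segments surface unchanged.

2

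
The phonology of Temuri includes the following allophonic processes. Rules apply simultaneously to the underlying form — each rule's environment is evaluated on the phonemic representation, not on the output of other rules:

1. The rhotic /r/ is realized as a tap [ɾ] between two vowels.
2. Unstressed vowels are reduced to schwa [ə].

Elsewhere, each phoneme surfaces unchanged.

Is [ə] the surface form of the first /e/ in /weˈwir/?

Rule 2 applies to /e/ (between /w/ and /w/: in an unstressed syllable) → [ə].
The actual realization is [ə], which matches [ə].

Yes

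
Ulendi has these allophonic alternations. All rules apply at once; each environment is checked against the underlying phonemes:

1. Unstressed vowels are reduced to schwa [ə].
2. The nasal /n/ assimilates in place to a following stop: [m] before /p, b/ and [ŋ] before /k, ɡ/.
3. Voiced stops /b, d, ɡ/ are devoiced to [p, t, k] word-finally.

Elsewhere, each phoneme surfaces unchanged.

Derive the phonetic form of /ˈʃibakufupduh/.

[ˈʃibəkəfəpdəh]

/ʃ/ — not in any rule's target class → [ʃ].
/i/ (between /ʃ/ and /b/): rule 1 targets it, but not in an unstressed syllable → unchanged [i].
/b/ (between /i/ and /a/) is in the target of rule 3 but the environment (word-finally) is not met → [b].
Rule 1 applies to /a/ (between /b/ and /k/: in an unstressed syllable) → [ə].
/k/ (between /a/ and /u/): no rule targets it → [k].
/u/ — between /k/ and /f/, in an unstressed syllable — surfaces as [ə] (rule 1).
/f/ stays [f].
/u/ (between /f/ and /p/) occurs in an unstressed syllable → [ə] by rule 1.
/p/ (between /u/ and /d/) is unaffected → [p].
/d/ — between /p/ and /u/; rule 3 does not apply here → [d].
Rule 1 applies to /u/ (between /d/ and /h/: in an unstressed syllable) → [ə].
/h/ stays [h].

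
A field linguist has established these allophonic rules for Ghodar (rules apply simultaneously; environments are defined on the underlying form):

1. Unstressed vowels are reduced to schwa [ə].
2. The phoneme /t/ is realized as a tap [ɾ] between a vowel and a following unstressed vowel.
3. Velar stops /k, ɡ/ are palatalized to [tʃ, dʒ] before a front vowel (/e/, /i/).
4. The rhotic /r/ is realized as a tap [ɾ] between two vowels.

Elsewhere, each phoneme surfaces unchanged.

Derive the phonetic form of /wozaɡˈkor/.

/w/ (word-initial) is unaffected → [w].
/o/ (between /w/ and /z/): in an unstressed syllable, so rule 1 applies → [ə].
/z/ — not in any rule's target class → [z].
/a/ meets the environment for rule 1 (in an unstressed syllable) → [ə].
/ɡ/ (between /a/ and /k/): rule 3 targets it, but not before a front vowel → unchanged [ɡ].
/k/ (between /ɡ/ and /o/) fails the environment for rule 3, so it stays [k].
/o/ (between /k/ and /r/): rule 1 targets it, but not in an unstressed syllable → unchanged [o].
/r/ (word-final) is in the target of rule 4 but the environment (between two vowels) is not met → [r].

[wəzəɡˈkor]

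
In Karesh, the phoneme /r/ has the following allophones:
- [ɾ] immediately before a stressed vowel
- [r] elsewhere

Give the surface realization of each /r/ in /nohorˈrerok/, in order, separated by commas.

[r], [ɾ], [r]

Occurrence 1 (position 5): no conditioning environment matches → elsewhere allophone [r].
Occurrence 2 (position 6): immediately before a stressed vowel → [ɾ].
Occurrence 3 (position 8): no conditioning environment matches → elsewhere allophone [r].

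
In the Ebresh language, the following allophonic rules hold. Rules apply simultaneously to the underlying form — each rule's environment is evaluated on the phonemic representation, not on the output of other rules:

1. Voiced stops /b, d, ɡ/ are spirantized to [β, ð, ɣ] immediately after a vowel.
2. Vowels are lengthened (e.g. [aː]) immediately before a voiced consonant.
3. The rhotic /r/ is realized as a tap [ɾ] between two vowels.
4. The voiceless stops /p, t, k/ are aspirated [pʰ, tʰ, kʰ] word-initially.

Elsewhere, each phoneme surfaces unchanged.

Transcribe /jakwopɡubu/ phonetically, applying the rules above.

/j/ — not in any rule's target class → [j].
/a/ — between /j/ and /k/; rule 2 does not apply here → [a].
/k/ (between /a/ and /w/): rule 4 targets it, but not word-initially → unchanged [k].
/w/ stays [w].
/o/ — between /w/ and /p/; rule 2 does not apply here → [o].
/p/ (between /o/ and /ɡ/) fails the environment for rule 4, so it stays [p].
/ɡ/ (between /p/ and /u/) fails the environment for rule 1, so it stays [ɡ].
Rule 2 applies to /u/ (between /ɡ/ and /b/: before a voiced consonant) → [uː].
/b/ meets the environment for rule 1 (immediately after a vowel) → [β].
/u/ — word-final; rule 2 does not apply here → [u].

[jakwopɡuːβu]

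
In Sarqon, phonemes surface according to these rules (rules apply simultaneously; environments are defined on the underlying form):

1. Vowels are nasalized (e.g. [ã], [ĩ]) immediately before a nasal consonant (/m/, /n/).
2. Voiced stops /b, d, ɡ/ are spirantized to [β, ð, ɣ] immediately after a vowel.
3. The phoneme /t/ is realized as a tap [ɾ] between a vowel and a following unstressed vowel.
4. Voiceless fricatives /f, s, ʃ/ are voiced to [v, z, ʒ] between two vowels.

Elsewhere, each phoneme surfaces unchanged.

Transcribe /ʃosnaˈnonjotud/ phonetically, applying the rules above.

[ʃosnãˈnõnjoɾuð]

/ʃ/ (word-initial) fails the environment for rule 4, so it stays [ʃ].
/o/ (between /ʃ/ and /s/) is in the target of rule 1 but the environment (before a nasal consonant) is not met → [o].
/s/ — between /o/ and /n/; rule 4 does not apply here → [s].
/n/ — not in any rule's target class → [n].
/a/ meets the environment for rule 1 (before a nasal consonant) → [ã].
/n/ (between /a/ and /o/) is unaffected → [n].
/o/ — between /n/ and /n/, before a nasal consonant — surfaces as [õ] (rule 1).
/n/ stays [n].
/j/ (between /n/ and /o/): no rule targets it → [j].
/o/ (between /j/ and /t/): rule 1 targets it, but not before a nasal consonant → unchanged [o].
Rule 3 applies to /t/ (between /o/ and /u/: between a vowel and a following unstressed vowel) → [ɾ].
/u/ (between /t/ and /d/): rule 1 targets it, but not before a nasal consonant → unchanged [u].
/d/ (word-final): immediately after a vowel, so rule 2 applies → [ð].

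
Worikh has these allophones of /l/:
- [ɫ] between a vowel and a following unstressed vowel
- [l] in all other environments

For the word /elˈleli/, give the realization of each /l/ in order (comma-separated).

[l], [l], [ɫ]

Occurrence 1 (position 2): no conditioning environment matches → elsewhere allophone [l].
Occurrence 2 (position 3): no conditioning environment matches → elsewhere allophone [l].
Occurrence 3 (position 5): between a vowel and a following unstressed vowel → [ɫ].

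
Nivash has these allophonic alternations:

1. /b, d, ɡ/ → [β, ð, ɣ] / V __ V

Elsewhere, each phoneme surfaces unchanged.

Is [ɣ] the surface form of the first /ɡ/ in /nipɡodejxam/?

No

/ɡ/ (between /p/ and /o/) fails the environment for rule 1, so it stays [ɡ].
The actual realization is [ɡ], not [ɣ].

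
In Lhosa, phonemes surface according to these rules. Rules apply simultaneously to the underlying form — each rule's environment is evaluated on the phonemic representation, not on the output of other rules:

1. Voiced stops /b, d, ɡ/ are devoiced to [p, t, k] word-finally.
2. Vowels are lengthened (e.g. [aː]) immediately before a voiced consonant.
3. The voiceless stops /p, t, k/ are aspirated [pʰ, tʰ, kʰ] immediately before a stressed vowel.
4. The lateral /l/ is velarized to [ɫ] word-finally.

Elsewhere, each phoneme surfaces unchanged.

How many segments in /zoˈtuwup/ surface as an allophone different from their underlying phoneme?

Segments that undergo a rule: /t/ → [tʰ] (rule 3); /u/ → [uː] (rule 2).
All other segments surface unchanged.

2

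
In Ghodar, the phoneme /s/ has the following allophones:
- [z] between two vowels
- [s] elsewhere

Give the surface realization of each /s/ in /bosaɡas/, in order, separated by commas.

[z], [s]

Occurrence 1 (position 3): between two vowels → [z].
Occurrence 2 (position 7): no conditioning environment matches → elsewhere allophone [s].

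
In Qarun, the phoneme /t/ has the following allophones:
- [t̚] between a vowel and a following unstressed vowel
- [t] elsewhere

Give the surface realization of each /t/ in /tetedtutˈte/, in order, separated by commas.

[t], [t̚], [t], [t], [t]

Occurrence 1 (position 1): no conditioning environment matches → elsewhere allophone [t].
Occurrence 2 (position 3): between a vowel and a following unstressed vowel → [t̚].
Occurrence 3 (position 6): no conditioning environment matches → elsewhere allophone [t].
Occurrence 4 (position 8): no conditioning environment matches → elsewhere allophone [t].
Occurrence 5 (position 9): no conditioning environment matches → elsewhere allophone [t].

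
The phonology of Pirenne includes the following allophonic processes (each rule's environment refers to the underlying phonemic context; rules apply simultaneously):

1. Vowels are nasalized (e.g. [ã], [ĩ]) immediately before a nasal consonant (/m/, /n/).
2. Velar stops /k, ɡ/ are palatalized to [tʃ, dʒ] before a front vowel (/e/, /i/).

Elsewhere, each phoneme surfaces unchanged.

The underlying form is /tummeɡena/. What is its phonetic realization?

/t/ (word-initial): no rule targets it → [t].
/u/ (between /t/ and /m/): before a nasal consonant, so rule 1 applies → [ũ].
/m/ — not in any rule's target class → [m].
/m/ — not in any rule's target class → [m].
/e/ (between /m/ and /ɡ/): rule 1 targets it, but not before a nasal consonant → unchanged [e].
/ɡ/ meets the environment for rule 2 (before a front vowel) → [dʒ].
/e/ — between /ɡ/ and /n/, before a nasal consonant — surfaces as [ẽ] (rule 1).
/n/ stays [n].
/a/ (word-final) is in the target of rule 1 but the environment (before a nasal consonant) is not met → [a].

[tũmmedʒẽna]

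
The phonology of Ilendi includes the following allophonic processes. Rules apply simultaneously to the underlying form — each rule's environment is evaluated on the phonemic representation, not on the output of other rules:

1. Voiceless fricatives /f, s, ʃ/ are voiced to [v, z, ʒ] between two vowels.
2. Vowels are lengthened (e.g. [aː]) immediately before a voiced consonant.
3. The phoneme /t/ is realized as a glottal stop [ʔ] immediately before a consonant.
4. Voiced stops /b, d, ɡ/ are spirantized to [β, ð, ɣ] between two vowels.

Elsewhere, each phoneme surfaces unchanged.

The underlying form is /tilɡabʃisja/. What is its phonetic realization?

[tiːlɡaːbʃisja]

/t/ — word-initial; rule 3 does not apply here → [t].
/i/ — between /t/ and /l/, before a voiced consonant — surfaces as [iː] (rule 2).
/l/ (between /i/ and /ɡ/): no rule targets it → [l].
/ɡ/ (between /l/ and /a/): rule 4 targets it, but not between two vowels → unchanged [ɡ].
/a/ meets the environment for rule 2 (before a voiced consonant) → [aː].
/b/ — between /a/ and /ʃ/; rule 4 does not apply here → [b].
/ʃ/ — between /b/ and /i/; rule 1 does not apply here → [ʃ].
/i/ — between /ʃ/ and /s/; rule 2 does not apply here → [i].
/s/ (between /i/ and /j/): rule 1 targets it, but not between two vowels → unchanged [s].
/j/ (between /s/ and /a/): no rule targets it → [j].
/a/ (word-final): rule 2 targets it, but not before a voiced consonant → unchanged [a].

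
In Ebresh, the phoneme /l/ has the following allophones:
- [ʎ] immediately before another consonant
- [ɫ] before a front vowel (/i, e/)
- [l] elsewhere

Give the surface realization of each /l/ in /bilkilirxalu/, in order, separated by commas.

[ʎ], [ɫ], [l]

Occurrence 1 (position 3): immediately before another consonant → [ʎ].
Occurrence 2 (position 6): before a front vowel (/i, e/) → [ɫ].
Occurrence 3 (position 11): no conditioning environment matches → elsewhere allophone [l].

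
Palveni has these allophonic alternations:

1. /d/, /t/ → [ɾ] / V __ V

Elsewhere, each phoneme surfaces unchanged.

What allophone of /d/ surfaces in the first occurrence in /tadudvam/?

[ɾ]

/d/ — between /a/ and /u/, between two vowels — surfaces as [ɾ] (rule 1).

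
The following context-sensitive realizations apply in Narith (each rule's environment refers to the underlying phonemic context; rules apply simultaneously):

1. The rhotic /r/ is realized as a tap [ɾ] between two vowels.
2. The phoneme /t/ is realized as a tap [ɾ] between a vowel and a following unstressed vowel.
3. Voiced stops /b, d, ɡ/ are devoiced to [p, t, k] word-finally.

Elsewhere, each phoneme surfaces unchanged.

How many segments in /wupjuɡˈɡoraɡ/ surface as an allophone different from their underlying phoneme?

2

Segments that undergo a rule: /r/ → [ɾ] (rule 1); /ɡ/ → [k] (rule 3).
All other segments surface unchanged.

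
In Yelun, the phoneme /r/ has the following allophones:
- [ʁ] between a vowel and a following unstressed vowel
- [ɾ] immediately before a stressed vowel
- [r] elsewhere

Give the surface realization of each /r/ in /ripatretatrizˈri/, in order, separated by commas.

[r], [r], [r], [ɾ]

Occurrence 1 (position 1): no conditioning environment matches → elsewhere allophone [r].
Occurrence 2 (position 6): no conditioning environment matches → elsewhere allophone [r].
Occurrence 3 (position 11): no conditioning environment matches → elsewhere allophone [r].
Occurrence 4 (position 14): immediately before a stressed vowel → [ɾ].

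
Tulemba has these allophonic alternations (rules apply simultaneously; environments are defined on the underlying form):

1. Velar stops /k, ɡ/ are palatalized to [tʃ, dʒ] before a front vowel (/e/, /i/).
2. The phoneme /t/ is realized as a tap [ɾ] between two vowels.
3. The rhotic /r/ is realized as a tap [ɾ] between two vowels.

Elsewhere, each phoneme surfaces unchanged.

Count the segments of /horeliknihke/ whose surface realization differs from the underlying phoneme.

Segments that undergo a rule: /r/ → [ɾ] (rule 3); /k/ → [tʃ] (rule 1).
All other segments surface unchanged.

2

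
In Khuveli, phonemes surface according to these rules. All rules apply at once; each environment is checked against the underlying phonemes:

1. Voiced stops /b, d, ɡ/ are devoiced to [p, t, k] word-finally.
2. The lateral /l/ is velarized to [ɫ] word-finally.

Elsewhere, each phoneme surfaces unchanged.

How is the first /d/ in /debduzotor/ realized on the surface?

[d]

/d/ — word-initial; rule 1 does not apply here → [d].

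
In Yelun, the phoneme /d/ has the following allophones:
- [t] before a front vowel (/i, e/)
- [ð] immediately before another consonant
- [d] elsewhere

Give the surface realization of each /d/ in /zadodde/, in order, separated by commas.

Occurrence 1 (position 3): no conditioning environment matches → elsewhere allophone [d].
Occurrence 2 (position 5): immediately before another consonant → [ð].
Occurrence 3 (position 6): before a front vowel (/i, e/) → [t].

[d], [ð], [t]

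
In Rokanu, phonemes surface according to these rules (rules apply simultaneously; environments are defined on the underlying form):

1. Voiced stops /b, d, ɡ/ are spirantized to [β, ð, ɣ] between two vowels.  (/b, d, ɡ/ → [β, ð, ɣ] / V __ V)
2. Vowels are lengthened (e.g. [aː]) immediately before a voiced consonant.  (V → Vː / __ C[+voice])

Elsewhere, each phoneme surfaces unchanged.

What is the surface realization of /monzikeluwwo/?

[moːnzikeːluːwwo]

/o/ meets the environment for rule 2 (before a voiced consonant) → [oː].
/i/ — between /z/ and /k/; rule 2 does not apply here → [i].
/e/ (between /k/ and /l/) occurs before a voiced consonant → [eː] by rule 2.
Rule 2 applies to /u/ (between /l/ and /w/: before a voiced consonant) → [uː].
/o/ — word-final; rule 2 does not apply here → [o].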